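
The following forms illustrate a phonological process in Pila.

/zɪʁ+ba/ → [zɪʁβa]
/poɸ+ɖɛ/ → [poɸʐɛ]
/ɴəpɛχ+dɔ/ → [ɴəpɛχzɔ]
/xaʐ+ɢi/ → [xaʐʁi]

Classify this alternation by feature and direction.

progressive manner assimilation

The segment that alternates is /b/, which surfaces as [β] when adjacent to /ʁ/.
/b/ is a stop while /ʁ/ is a fricative; the output [β] is a fricative, matching the trigger — so the feature that spreads is manner.
Place and voice are unchanged, so the assimilation is partial, not total.
The same holds elsewhere in the data: /ɖ/ → [ʐ] after /ɸ/ (stop → fricative, matching a fricative); /d/ → [z] after /χ/ (stop → fricative, matching a fricative); /ɢ/ → [ʁ] after /ʐ/ (stop → fricative, matching a fricative) — only manner changes, and always toward the preceding segment.
Since the segment that changes follows the conditioning segment, the assimilation is progressive.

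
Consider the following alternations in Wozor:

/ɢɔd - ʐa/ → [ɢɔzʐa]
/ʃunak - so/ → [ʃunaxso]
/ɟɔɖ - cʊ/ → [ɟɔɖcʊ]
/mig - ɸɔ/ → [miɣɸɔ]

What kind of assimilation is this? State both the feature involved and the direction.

Comparing underlying and surface forms, /d/ → [z] is the alternation; the neighbouring /ʐ/ is constant.
/d/ is a stop while /ʐ/ is a fricative; the output [z] is a fricative, matching the trigger — so the feature that spreads is manner.
Place and voice are unchanged, so the assimilation is partial, not total.
The other alternating forms pattern the same way: /k/ → [x] before /s/ (stop → fricative, matching a fricative); /g/ → [ɣ] before /ɸ/ (stop → fricative, matching a fricative) — only manner changes, and always toward the following segment.
No alternation appears in [ɟɔɖcʊ]: there the adjacent consonants already agree in manner (/ɖ/ and /c/ are both stops), so this form is consistent with the same rule.
The trigger is the following segment, so the direction is regressive (anticipatory).

regressive manner assimilation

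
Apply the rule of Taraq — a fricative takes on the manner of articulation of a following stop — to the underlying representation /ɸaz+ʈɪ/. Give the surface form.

[ɸadʈɪ]

The rule targets /z/ (voiced alveolar fricative), which sits before the trigger /ʈ/ (stop).
A voiced alveolar stop is [d], so the surface segment is [d].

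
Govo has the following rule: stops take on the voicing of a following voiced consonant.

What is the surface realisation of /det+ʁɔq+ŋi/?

[dedʁɔɢŋi]

/t/ is a voiceless alveolar stop. The following trigger /ʁ/ is voiced, so /t/ must become voiced as well.
A voiced alveolar stop is [d], so the surface segment is [d].
At the second juncture, /q/ likewise becomes [ɢ] adjacent to /ŋ/.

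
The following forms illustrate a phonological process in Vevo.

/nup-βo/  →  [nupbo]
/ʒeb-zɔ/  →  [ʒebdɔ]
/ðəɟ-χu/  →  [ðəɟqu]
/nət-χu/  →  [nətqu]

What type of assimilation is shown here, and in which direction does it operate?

progressive manner assimilation

The segment that alternates is /β/, which surfaces as [b] when adjacent to /p/.
The change fricative → stop matches the manner of the preceding /p/, identifying this as manner assimilation.
Place and voice are unchanged, so the assimilation is partial, not total.
The same holds elsewhere in the data: /z/ → [d] after /b/ (fricative → stop, matching a stop); /χ/ → [q] after /ɟ/ (fricative → stop, matching a stop); /χ/ → [q] after /t/ (fricative → stop, matching a stop) — only manner changes, and always toward the preceding segment.
The trigger is the preceding segment, so the direction is progressive (perseverative).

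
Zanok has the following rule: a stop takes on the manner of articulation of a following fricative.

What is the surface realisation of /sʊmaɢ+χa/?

The rule targets /ɢ/ (voiced uvular stop), which sits before the trigger /χ/ (fricative).
A voiced uvular fricative is [ʁ], so the surface segment is [ʁ].

[sʊmaʁχa]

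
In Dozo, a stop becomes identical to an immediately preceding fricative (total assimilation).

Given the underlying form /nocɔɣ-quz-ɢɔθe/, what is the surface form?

[nocɔɣɣuzzɔθe]

/q/ is the segment targeted by the rule; it sits immediately after /ɣ/, so it assimilates completely and surfaces as [ɣ].
The same rule applies at the second boundary: /ɢ/ → [z] next to /z/.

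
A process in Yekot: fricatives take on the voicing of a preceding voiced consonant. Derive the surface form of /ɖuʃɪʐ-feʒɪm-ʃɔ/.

[ɖuʃɪʐveʒɪmʒɔ]

/f/ is a voiceless labiodental fricative. The preceding trigger /ʐ/ is voiced, so /f/ must become voiced as well.
Changing only its voicing to voiced gives [v] — the voiced labiodental fricative.
At the second juncture, /ʃ/ likewise becomes [ʒ] adjacent to /m/.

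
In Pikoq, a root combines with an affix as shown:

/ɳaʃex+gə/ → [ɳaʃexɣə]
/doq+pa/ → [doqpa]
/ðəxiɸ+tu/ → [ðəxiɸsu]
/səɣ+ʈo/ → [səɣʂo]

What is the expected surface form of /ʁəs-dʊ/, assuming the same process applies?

[ʁəszʊ]

The data show progressive manner assimilation: /g/ → [ɣ] after /x/; /t/ → [s] after /ɸ/; /ʈ/ → [ʂ] after /ɣ/. In each pair only manner changes, matching the preceding consonant, while place and voice stay constant.
Nothing changes in [doqpa]: there the adjacent consonants already agree in manner (/p/ and /q/ are both stops), so this form is consistent with the same rule.
The rule targets /d/ (voiced alveolar stop), which sits after the trigger /s/ (fricative).
Changing only its manner to fricative gives [z] — the voiced alveolar fricative.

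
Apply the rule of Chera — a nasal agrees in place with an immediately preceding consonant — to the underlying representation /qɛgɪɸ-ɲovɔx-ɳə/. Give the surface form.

/ɲ/ is a voiced palatal nasal. The preceding trigger /ɸ/ is bilabial, so /ɲ/ must become bilabial as well.
A voiced bilabial nasal is [m], so the surface segment is [m].
The same rule applies at the second boundary: /ɳ/ → [ŋ] next to /x/.

[qɛgɪɸmovɔxŋə]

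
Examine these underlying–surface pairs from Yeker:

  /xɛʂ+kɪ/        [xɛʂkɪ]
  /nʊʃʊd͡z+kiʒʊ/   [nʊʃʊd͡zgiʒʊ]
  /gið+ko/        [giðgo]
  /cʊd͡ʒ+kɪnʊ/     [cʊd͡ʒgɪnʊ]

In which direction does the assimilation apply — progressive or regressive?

progressive

The segment that alternates is /k/, which surfaces as [g] when adjacent to /d͡z/.
The change voiceless → voiced matches the voicing of the preceding /d͡z/, identifying this as voicing assimilation.
Checking the remaining alternations: /k/ → [g] after /ð/ (voiceless → voiced, matching voiced); /k/ → [g] after /d͡ʒ/ (voiceless → voiced, matching voiced) — only voicing changes, and always toward the preceding segment.
No alternation appears in [xɛʂkɪ]: there the adjacent consonants already agree in voicing (/k/ and /ʂ/ are both voiceless), so this form is consistent with the same rule.
Since the segment that changes follows the conditioning segment, the assimilation is progressive.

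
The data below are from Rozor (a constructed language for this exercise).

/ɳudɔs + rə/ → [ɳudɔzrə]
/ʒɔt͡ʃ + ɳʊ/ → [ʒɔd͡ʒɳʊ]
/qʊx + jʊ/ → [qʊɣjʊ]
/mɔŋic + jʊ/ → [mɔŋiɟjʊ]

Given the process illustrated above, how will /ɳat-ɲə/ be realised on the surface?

[ɳadɲə]

The data show regressive voicing assimilation: /s/ → [z] before /r/; /t͡ʃ/ → [d͡ʒ] before /ɳ/; /x/ → [ɣ] before /j/; /c/ → [ɟ] before /j/. In each pair only voicing changes, matching the following consonant, while place and manner stay constant.
The rule targets /t/ (voiceless alveolar stop), which sits before the trigger /ɲ/ (voiced).
Changing only its voicing to voiced gives [d] — the voiced alveolar stop.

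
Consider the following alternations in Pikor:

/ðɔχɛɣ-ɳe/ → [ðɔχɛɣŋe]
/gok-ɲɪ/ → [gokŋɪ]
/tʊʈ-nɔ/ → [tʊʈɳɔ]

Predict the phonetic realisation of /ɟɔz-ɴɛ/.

The data show progressive place assimilation: /ɳ/ → [ŋ] after /ɣ/; /ɲ/ → [ŋ] after /k/; /n/ → [ɳ] after /ʈ/. In each pair only place changes, matching the preceding consonant, while manner and voice stay constant.
/ɴ/ is a voiced uvular nasal. The preceding trigger /z/ is alveolar, so /ɴ/ must become alveolar as well.
The voiced alveolar nasal is [n], so /ɴ/ → [n].

[ɟɔznɛ]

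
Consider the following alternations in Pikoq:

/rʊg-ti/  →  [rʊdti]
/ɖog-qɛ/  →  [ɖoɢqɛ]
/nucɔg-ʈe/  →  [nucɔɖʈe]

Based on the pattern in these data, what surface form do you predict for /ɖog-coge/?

The data show regressive place assimilation: /g/ → [d] before /t/; /g/ → [ɢ] before /q/; /g/ → [ɖ] before /ʈ/. In each pair only place changes, matching the following consonant, while manner and voice stay constant.
The rule targets /g/ (voiced velar stop), which sits before the trigger /c/ (palatal).
The voiced palatal stop is [ɟ], so /g/ → [ɟ].

[ɖoɟcoge]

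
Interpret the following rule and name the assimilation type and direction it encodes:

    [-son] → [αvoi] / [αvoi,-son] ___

The shared variable α links the value of [voi] on the target to the same value on the neighbouring segment, so voicing is the feature that assimilates.
Since the environment is written before the underscore, the trigger precedes the target; the direction is progressive.

progressive voicing assimilation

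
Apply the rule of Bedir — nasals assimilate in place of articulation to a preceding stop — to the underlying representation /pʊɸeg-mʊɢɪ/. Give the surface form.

The rule targets /m/ (voiced bilabial nasal), which sits after the trigger /g/ (velar).
A voiced velar nasal is [ŋ], so the surface segment is [ŋ].

[pʊɸegŋʊɢɪ]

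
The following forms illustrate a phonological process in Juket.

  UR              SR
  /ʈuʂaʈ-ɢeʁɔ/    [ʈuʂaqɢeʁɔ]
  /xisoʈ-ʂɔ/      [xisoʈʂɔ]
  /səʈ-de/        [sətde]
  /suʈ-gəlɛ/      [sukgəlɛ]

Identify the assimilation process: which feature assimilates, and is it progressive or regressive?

The segment that alternates is /ʈ/, which surfaces as [q] when adjacent to /ɢ/.
The change retroflex → uvular matches the place of the following /ɢ/, identifying this as place assimilation.
Manner and voice are unchanged, so the assimilation is partial, not total.
The same holds elsewhere in the data: /ʈ/ → [t] before /d/ (retroflex → alveolar, matching alveolar); /ʈ/ → [k] before /g/ (retroflex → velar, matching velar) — only place changes, and always toward the following segment.
Nothing changes in [xisoʈʂɔ]: there the adjacent consonants already agree in place (/ʈ/ and /ʂ/ are both retroflex), so this form is consistent with the same rule.
The trigger is the following segment, so the direction is regressive (anticipatory).

regressive place assimilation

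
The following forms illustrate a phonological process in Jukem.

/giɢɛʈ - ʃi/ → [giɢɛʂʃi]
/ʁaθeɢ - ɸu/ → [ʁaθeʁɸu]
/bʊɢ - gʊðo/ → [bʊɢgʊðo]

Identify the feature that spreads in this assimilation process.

Comparing underlying and surface forms, /ʈ/ → [ʂ] is the alternation; the neighbouring /ʃ/ is constant.
The change stop → fricative matches the manner of the following /ʃ/, identifying this as manner assimilation.
Checking the remaining alternation: /ɢ/ → [ʁ] before /ɸ/ (stop → fricative, matching a fricative) — only manner changes, and always toward the following segment.
Nothing changes in [bʊɢgʊðo]: there the adjacent consonants already agree in manner (/ɢ/ and /g/ are both stops), so this form is consistent with the same rule.

manner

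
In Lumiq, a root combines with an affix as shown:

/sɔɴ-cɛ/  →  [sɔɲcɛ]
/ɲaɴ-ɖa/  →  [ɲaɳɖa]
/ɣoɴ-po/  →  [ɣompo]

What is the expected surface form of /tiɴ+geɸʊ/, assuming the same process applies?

[tiŋgeɸʊ]

The data show regressive place assimilation: /ɴ/ → [ɲ] before /c/; /ɴ/ → [ɳ] before /ɖ/; /ɴ/ → [m] before /p/. In each pair only place changes, matching the following consonant, while manner and voice stay constant.
The rule targets /ɴ/ (voiced uvular nasal), which sits before the trigger /g/ (velar).
Changing only its place to velar gives [ŋ] — the voiced velar nasal.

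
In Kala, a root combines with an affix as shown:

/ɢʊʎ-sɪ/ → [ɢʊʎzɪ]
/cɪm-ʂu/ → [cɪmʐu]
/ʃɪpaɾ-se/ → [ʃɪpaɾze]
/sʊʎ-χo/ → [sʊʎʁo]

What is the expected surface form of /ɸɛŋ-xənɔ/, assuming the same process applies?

[ɸɛŋɣənɔ]

The data show progressive voicing assimilation: /s/ → [z] after /ʎ/; /ʂ/ → [ʐ] after /m/; /s/ → [z] after /ɾ/; /χ/ → [ʁ] after /ʎ/. In each pair only voicing changes, matching the preceding consonant, while place and manner stay constant.
/x/ is a voiceless velar fricative. The preceding trigger /ŋ/ is voiced, so /x/ must become voiced as well.
The voiced velar fricative is [ɣ], so /x/ → [ɣ].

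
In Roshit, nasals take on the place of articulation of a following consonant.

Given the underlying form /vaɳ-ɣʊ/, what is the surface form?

[vaŋɣʊ]

/ɳ/ is a voiced retroflex nasal. The following trigger /ɣ/ is velar, so /ɳ/ must become velar as well.
A voiced velar nasal is [ŋ], so the surface segment is [ŋ].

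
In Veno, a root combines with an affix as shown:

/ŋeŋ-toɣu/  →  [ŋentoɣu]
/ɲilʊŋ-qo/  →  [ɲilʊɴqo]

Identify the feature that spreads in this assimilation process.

place

Comparing underlying and surface forms, /ŋ/ → [n] is the alternation; the neighbouring /t/ is constant.
/ŋ/ is velar while /t/ is alveolar; the output [n] is alveolar, matching the trigger — so the feature that spreads is place.
Checking the remaining alternation: /ŋ/ → [ɴ] before /q/ (velar → uvular, matching uvular) — only place changes, and always toward the following segment.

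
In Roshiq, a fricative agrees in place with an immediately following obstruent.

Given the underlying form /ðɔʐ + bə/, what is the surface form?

[ðɔβbə]

The rule targets /ʐ/ (voiced retroflex fricative), which sits before the trigger /b/ (bilabial).
A voiced bilabial fricative is [β], so the surface segment is [β].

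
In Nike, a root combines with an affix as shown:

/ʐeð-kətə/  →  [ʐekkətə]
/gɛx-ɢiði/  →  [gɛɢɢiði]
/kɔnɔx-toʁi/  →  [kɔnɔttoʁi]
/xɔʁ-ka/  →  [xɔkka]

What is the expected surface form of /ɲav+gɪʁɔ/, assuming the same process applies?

[ɲaggɪʁɔ]

The data show regressive total assimilation (/ð/ → [k] before /k/; /x/ → [ɢ] before /ɢ/; /x/ → [t] before /t/; /ʁ/ → [k] before /k/): in every case the target segment becomes identical to its following neighbour, copying more than a single feature.
/v/ is the segment targeted by the rule; it sits immediately before /g/, so it assimilates completely and surfaces as [g].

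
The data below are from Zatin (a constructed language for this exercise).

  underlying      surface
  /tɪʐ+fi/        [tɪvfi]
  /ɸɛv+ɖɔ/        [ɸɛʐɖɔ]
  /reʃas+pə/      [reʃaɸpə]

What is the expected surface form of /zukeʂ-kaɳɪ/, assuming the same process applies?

[zukexkaɳɪ]

The data show regressive place assimilation: /ʐ/ → [v] before /f/; /v/ → [ʐ] before /ɖ/; /s/ → [ɸ] before /p/. In each pair only place changes, matching the following consonant, while manner and voice stay constant.
/ʂ/ is a voiceless retroflex fricative. The following trigger /k/ is velar, so /ʂ/ must become velar as well.
The voiceless velar fricative is [x], so /ʂ/ → [x].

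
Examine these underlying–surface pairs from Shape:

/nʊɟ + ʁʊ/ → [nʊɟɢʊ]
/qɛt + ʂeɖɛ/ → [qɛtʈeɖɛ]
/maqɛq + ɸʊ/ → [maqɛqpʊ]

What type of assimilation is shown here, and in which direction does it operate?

progressive manner assimilation

Underlying /ʁ/ is realised as [ɢ] next to /ɟ/; /ɟ/ itself does not change.
The change fricative → stop matches the manner of the preceding /ɟ/, identifying this as manner assimilation.
Place and voice are unchanged, so the assimilation is partial, not total.
The same holds elsewhere in the data: /ʂ/ → [ʈ] after /t/ (fricative → stop, matching a stop); /ɸ/ → [p] after /q/ (fricative → stop, matching a stop) — only manner changes, and always toward the preceding segment.
Since the segment that changes follows the conditioning segment, the assimilation is progressive.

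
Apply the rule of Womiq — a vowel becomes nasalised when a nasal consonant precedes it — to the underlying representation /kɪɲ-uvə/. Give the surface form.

The vowel /u/ is adjacent to the preceding nasal /ɲ/, so it acquires [+nasal] and surfaces as [ũ].

[kɪɲũvə]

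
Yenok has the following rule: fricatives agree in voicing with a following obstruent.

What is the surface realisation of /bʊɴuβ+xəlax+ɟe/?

[bʊɴuɸxəlaɣɟe]

/β/ is a voiced bilabial fricative. The following trigger /x/ is voiceless, so /β/ must become voiceless as well.
A voiceless bilabial fricative is [ɸ], so the surface segment is [ɸ].
At the second juncture, /x/ likewise becomes [ɣ] adjacent to /ɟ/.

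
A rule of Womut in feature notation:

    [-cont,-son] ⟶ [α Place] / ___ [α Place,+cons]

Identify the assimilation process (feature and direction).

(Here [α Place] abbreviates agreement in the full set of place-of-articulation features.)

regressive place assimilation

The shared variable α links the value of the place features (abbreviated [Place]) on the target to the same value on the neighbouring segment, so place is the feature that assimilates.
Since the environment is written after the underscore, the trigger follows the target; the direction is regressive.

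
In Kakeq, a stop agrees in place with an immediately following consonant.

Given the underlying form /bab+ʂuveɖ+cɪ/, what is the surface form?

[baɖʂuveɟcɪ]

The rule targets /b/ (voiced bilabial stop), which sits before the trigger /ʂ/ (retroflex).
The voiced retroflex stop is [ɖ], so /b/ → [ɖ].
At the second juncture, /ɖ/ likewise becomes [ɟ] adjacent to /c/.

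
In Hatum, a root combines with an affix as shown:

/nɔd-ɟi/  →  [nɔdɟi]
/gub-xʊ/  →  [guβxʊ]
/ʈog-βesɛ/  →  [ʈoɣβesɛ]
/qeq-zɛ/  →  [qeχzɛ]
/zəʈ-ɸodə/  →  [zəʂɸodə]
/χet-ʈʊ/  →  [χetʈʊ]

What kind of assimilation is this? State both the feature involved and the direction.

The segment that alternates is /b/, which surfaces as [β] when adjacent to /x/.
The change stop → fricative matches the manner of the following /x/, identifying this as manner assimilation.
Place and voice are unchanged, so the assimilation is partial, not total.
The same holds elsewhere in the data: /g/ → [ɣ] before /β/ (stop → fricative, matching a fricative); /q/ → [χ] before /z/ (stop → fricative, matching a fricative); /ʈ/ → [ʂ] before /ɸ/ (stop → fricative, matching a fricative) — only manner changes, and always toward the following segment.
No alternation appears in [nɔdɟi], [χetʈʊ]: there the adjacent consonants already agree in manner (/d/ and /ɟ/ are both stops; /t/ and /ʈ/ are both stops), so these forms are consistent with the same rule.
The trigger is the following segment, so the direction is regressive (anticipatory).

regressive manner assimilation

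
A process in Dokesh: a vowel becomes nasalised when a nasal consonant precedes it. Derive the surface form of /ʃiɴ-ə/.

[ʃiɴə̃]

The vowel /ə/ is adjacent to the preceding nasal /ɴ/, so it acquires [+nasal] and surfaces as [ə̃].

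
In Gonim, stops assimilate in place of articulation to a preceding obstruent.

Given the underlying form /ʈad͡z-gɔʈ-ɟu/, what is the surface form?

The rule targets /g/ (voiced velar stop), which sits after the trigger /d͡z/ (alveolar).
A voiced alveolar stop is [d], so the surface segment is [d].
The same rule applies at the second boundary: /ɟ/ → [ɖ] next to /ʈ/.

[ʈad͡zdɔʈɖu]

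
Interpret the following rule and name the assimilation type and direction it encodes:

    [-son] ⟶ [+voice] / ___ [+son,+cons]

The structural change is [+voice], and the conditioning segment [+son,+cons] (a sonorant consonant) is itself voiced, so the target comes to share the voicing of its neighbour — voicing assimilation.
Since the environment is written after the underscore, the trigger follows the target; the direction is regressive.

regressive voicing assimilation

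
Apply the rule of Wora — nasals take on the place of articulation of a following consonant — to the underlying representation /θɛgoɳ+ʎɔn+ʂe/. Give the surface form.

[θɛgoɲʎɔɳʂe]

The rule targets /ɳ/ (voiced retroflex nasal), which sits before the trigger /ʎ/ (palatal).
A voiced palatal nasal is [ɲ], so the surface segment is [ɲ].
The same rule applies at the second boundary: /n/ → [ɳ] next to /ʂ/.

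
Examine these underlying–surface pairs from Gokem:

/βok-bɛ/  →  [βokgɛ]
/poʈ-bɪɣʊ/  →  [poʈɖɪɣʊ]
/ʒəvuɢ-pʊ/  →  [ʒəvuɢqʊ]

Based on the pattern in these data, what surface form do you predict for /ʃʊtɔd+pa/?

The data show progressive place assimilation: /b/ → [g] after /k/; /b/ → [ɖ] after /ʈ/; /p/ → [q] after /ɢ/. In each pair only place changes, matching the preceding consonant, while manner and voice stay constant.
The rule targets /p/ (voiceless bilabial stop), which sits after the trigger /d/ (alveolar).
Changing only its place to alveolar gives [t] — the voiceless alveolar stop.

[ʃʊtɔdta]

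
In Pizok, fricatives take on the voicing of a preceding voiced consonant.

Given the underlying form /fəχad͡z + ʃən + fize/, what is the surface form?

/ʃ/ is a voiceless postalveolar fricative. The preceding trigger /d͡z/ is voiced, so /ʃ/ must become voiced as well.
A voiced postalveolar fricative is [ʒ], so the surface segment is [ʒ].
At the second juncture, /f/ likewise becomes [v] adjacent to /n/.

[fəχad͡zʒənvize]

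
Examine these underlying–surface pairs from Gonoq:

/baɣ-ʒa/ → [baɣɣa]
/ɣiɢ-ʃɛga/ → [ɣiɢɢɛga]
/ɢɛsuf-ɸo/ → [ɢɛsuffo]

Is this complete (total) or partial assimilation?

Comparing underlying and surface forms, /ʃ/ → [ɢ] is the alternation; the neighbouring /ɢ/ is constant.
The output [ɢ] is identical to the trigger /ɢ/ — every feature (place, manner, voicing) has been copied — so this is total assimilation.
The remaining alternations confirm this: /ʒ/ → [ɣ] after /ɣ/; /ɸ/ → [f] after /f/ — in each case the output is a copy of the preceding consonant.

total assimilation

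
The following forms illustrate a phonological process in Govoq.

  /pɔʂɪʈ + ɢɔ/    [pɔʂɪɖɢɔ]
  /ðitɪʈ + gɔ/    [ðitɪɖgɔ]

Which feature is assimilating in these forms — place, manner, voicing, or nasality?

voicing

Comparing underlying and surface forms, /ʈ/ → [ɖ] is the alternation; the neighbouring /ɢ/ is constant.
/ʈ/ is voiceless while /ɢ/ is voiced; the output [ɖ] is voiced, matching the trigger — so the feature that spreads is voicing.
Checking the remaining alternation: /ʈ/ → [ɖ] before /g/ (voiceless → voiced, matching voiced) — only voicing changes, and always toward the following segment.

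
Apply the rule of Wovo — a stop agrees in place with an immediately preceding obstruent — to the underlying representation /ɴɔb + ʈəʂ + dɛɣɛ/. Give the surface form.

The rule targets /ʈ/ (voiceless retroflex stop), which sits after the trigger /b/ (bilabial).
The voiceless bilabial stop is [p], so /ʈ/ → [p].
At the second juncture, /d/ likewise becomes [ɖ] adjacent to /ʂ/.

[ɴɔbpəʂɖɛɣɛ]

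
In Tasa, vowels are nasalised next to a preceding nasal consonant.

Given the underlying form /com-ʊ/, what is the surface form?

/ʊ/ sits next to the nasal /m/ and is therefore nasalised to [ʊ̃].

[comʊ̃]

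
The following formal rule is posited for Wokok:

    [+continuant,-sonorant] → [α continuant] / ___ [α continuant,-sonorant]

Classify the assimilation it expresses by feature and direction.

regressive manner assimilation

The rule copies [continuant] (continuancy) from the environment onto the target fricatives; since [±continuant] encodes the stop/fricative manner contrast, the assimilating dimension is manner.
The conditioning segment sits to the right of the focus bar, meaning the trigger follows the segment that changes — regressive assimilation.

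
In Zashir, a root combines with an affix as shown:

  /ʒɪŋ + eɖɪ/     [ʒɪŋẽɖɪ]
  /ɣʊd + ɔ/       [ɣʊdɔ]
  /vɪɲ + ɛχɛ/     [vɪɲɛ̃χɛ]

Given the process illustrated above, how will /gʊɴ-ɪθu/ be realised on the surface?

The data show progressive nasality assimilation (vowel nasalisation): /e/ → [ẽ] after /ŋ/; /ɛ/ → [ɛ̃] after /ɲ/ — a vowel is nasalised by an immediately preceding nasal consonant.
No change occurs in [ɣʊdɔ] because the vowel at the boundary is adjacent to an oral consonant, not a nasal (/ɔ/ next to /d/).
/ɪ/ sits next to the nasal /ɴ/ and is therefore nasalised to [ɪ̃].

[gʊɴɪ̃θu]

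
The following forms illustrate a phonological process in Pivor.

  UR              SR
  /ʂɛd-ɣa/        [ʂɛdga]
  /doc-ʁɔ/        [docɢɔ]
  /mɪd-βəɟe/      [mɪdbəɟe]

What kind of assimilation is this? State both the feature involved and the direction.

Comparing underlying and surface forms, /ɣ/ → [g] is the alternation; the neighbouring /d/ is constant.
The change fricative → stop matches the manner of the preceding /d/, identifying this as manner assimilation.
Place and voice are unchanged, so the assimilation is partial, not total.
The other alternating forms pattern the same way: /ʁ/ → [ɢ] after /c/ (fricative → stop, matching a stop); /β/ → [b] after /d/ (fricative → stop, matching a stop) — only manner changes, and always toward the preceding segment.
The trigger is the preceding segment, so the direction is progressive (perseverative).

progressive manner assimilation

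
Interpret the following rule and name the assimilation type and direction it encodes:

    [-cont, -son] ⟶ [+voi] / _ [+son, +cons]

The structural change is [+voi], and the conditioning segment [+son, +cons] (a sonorant consonant) is itself voiced, so the target comes to share the voicing of its neighbour — voicing assimilation.
The conditioning segment sits to the right of the focus bar, meaning the trigger follows the segment that changes — regressive assimilation.

regressive voicing assimilation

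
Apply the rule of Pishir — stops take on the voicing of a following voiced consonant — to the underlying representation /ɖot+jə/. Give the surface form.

[ɖodjə]

The rule targets /t/ (voiceless alveolar stop), which sits before the trigger /j/ (voiced).
Changing only its voicing to voiced gives [d] — the voiced alveolar stop.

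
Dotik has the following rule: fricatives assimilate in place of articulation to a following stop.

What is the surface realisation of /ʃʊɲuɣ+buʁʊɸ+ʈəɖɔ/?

[ʃʊɲuβbuʁʊʂʈəɖɔ]

/ɣ/ is a voiced velar fricative. The following trigger /b/ is bilabial, so /ɣ/ must become bilabial as well.
The voiced bilabial fricative is [β], so /ɣ/ → [β].
At the second juncture, /ɸ/ likewise becomes [ʂ] adjacent to /ʈ/.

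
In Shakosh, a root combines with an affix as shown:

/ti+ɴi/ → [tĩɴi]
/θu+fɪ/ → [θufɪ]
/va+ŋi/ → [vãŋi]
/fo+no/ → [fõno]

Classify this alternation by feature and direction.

regressive nasality assimilation (vowel nasalisation)

The vowel /i/ surfaces as nasalised [ĩ] next to the following nasal /ɴ/ — it has acquired the [+nasal] feature of its neighbour.
The other forms show the same pattern: /a/ → [ã] before /ŋ/; /o/ → [õ] before /n/ — each time a vowel is nasalised next to a following nasal.
No change occurs in [θufɪ] because the vowel at the boundary is adjacent to an oral consonant, not a nasal (/u/ next to /f/).
Because the conditioning nasal is to the right of the vowel that changes, the process is regressive (anticipatory).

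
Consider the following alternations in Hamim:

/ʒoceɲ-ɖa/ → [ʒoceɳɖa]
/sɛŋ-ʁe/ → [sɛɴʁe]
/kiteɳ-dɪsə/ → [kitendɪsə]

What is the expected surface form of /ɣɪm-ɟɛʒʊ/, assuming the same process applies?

[ɣɪɲɟɛʒʊ]

The data show regressive place assimilation: /ɲ/ → [ɳ] before /ɖ/; /ŋ/ → [ɴ] before /ʁ/; /ɳ/ → [n] before /d/. In each pair only place changes, matching the following consonant, while manner and voice stay constant.
/m/ is a voiced bilabial nasal. The following trigger /ɟ/ is palatal, so /m/ must become palatal as well.
The voiced palatal nasal is [ɲ], so /m/ → [ɲ].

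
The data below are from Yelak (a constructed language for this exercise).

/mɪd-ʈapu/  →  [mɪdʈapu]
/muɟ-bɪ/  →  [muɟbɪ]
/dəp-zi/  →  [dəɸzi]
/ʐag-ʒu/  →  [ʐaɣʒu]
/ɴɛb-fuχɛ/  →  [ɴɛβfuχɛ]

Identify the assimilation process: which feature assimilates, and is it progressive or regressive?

Comparing underlying and surface forms, /p/ → [ɸ] is the alternation; the neighbouring /z/ is constant.
/p/ is a stop while /z/ is a fricative; the output [ɸ] is a fricative, matching the trigger — so the feature that spreads is manner.
Place and voice are unchanged, so the assimilation is partial, not total.
Checking the remaining alternations: /g/ → [ɣ] before /ʒ/ (stop → fricative, matching a fricative); /b/ → [β] before /f/ (stop → fricative, matching a fricative) — only manner changes, and always toward the following segment.
No alternation appears in [mɪdʈapu], [muɟbɪ]: there the adjacent consonants already agree in manner (/d/ and /ʈ/ are both stops; /ɟ/ and /b/ are both stops), so these forms are consistent with the same rule.
Since the segment that changes precedes the conditioning segment, the assimilation is regressive.

regressive manner assimilation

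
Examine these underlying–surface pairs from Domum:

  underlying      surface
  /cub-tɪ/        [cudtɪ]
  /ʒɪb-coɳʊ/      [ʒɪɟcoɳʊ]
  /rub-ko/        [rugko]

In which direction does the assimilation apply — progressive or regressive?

The segment that alternates is /b/, which surfaces as [d] when adjacent to /t/.
/b/ is bilabial while /t/ is alveolar; the output [d] is alveolar, matching the trigger — so the feature that spreads is place.
The other alternating forms pattern the same way: /b/ → [ɟ] before /c/ (bilabial → palatal, matching palatal); /b/ → [g] before /k/ (bilabial → velar, matching velar) — only place changes, and always toward the following segment.
The trigger is the following segment, so the direction is regressive (anticipatory).

regressive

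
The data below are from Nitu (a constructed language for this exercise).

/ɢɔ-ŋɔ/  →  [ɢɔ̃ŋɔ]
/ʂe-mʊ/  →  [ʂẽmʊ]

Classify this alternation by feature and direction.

The vowel /ɔ/ surfaces as nasalised [ɔ̃] next to the following nasal /ŋ/ — it has acquired the [+nasal] feature of its neighbour.
Likewise in the remaining data: /e/ → [ẽ] before /m/ — each time a vowel is nasalised next to a following nasal.
Because the conditioning nasal is to the right of the vowel that changes, the process is regressive (anticipatory).

regressive nasality assimilation (vowel nasalisation)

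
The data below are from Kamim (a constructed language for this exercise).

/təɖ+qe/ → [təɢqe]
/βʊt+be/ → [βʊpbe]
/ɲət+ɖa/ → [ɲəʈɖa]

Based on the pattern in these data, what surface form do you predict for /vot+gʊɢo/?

[vokgʊɢo]

The data show regressive place assimilation: /ɖ/ → [ɢ] before /q/; /t/ → [p] before /b/; /t/ → [ʈ] before /ɖ/. In each pair only place changes, matching the following consonant, while manner and voice stay constant.
The rule targets /t/ (voiceless alveolar stop), which sits before the trigger /g/ (velar).
The voiceless velar stop is [k], so /t/ → [k].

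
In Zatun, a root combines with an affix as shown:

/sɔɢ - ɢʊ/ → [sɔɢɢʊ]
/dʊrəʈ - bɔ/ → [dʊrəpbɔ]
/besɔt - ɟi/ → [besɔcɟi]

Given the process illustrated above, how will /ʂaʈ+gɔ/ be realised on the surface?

The data show regressive place assimilation: /ʈ/ → [p] before /b/; /t/ → [c] before /ɟ/. In each pair only place changes, matching the following consonant, while manner and voice stay constant.
Nothing changes in [sɔɢɢʊ]: there the adjacent consonants already agree in place (/ɢ/ and /ɢ/ are both uvular), so this form is consistent with the same rule.
/ʈ/ is a voiceless retroflex stop. The following trigger /g/ is velar, so /ʈ/ must become velar as well.
The voiceless velar stop is [k], so /ʈ/ → [k].

[ʂakgɔ]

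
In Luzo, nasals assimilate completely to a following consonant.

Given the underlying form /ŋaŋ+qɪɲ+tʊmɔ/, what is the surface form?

/ŋ/ is the segment targeted by the rule; it sits immediately before /q/, so it assimilates completely and surfaces as [q].
At the second juncture, /ɲ/ likewise becomes [t] adjacent to /t/.

[ŋaqqɪttʊmɔ]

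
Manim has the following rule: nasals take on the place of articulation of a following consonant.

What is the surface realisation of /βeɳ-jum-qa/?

/ɳ/ is a voiced retroflex nasal. The following trigger /j/ is palatal, so /ɳ/ must become palatal as well.
The voiced palatal nasal is [ɲ], so /ɳ/ → [ɲ].
The same rule applies at the second boundary: /m/ → [ɴ] next to /q/.

[βeɲjuɴqa]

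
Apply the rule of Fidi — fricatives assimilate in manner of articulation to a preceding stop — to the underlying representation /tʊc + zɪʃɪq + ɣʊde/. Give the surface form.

/z/ is a voiced alveolar fricative. The preceding trigger /c/ is a stop, so /z/ must become a stop as well.
The voiced alveolar stop is [d], so /z/ → [d].
At the second juncture, /ɣ/ likewise becomes [g] adjacent to /q/.

[tʊcdɪʃɪqgʊde]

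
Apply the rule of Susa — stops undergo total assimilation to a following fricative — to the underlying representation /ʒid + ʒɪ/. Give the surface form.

/d/ is the segment targeted by the rule; it sits immediately before /ʒ/, so it assimilates completely and surfaces as [ʒ].

[ʒiʒʒɪ]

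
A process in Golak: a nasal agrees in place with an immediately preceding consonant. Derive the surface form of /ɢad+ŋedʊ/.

[ɢadnedʊ]

/ŋ/ is a voiced velar nasal. The preceding trigger /d/ is alveolar, so /ŋ/ must become alveolar as well.
The voiced alveolar nasal is [n], so /ŋ/ → [n].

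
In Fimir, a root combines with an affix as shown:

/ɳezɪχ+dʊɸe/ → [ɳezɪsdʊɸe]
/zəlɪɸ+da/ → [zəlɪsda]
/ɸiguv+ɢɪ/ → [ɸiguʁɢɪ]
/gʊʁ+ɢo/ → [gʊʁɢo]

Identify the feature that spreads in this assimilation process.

place

The segment that alternates is /χ/, which surfaces as [s] when adjacent to /d/.
The change uvular → alveolar matches the place of the following /d/, identifying this as place assimilation.
The other alternating forms pattern the same way: /ɸ/ → [s] before /d/ (bilabial → alveolar, matching alveolar); /v/ → [ʁ] before /ɢ/ (labiodental → uvular, matching uvular) — only place changes, and always toward the following segment.
No alternation appears in [gʊʁɢo]: there the adjacent consonants already agree in place (/ʁ/ and /ɢ/ are both uvular), so this form is consistent with the same rule.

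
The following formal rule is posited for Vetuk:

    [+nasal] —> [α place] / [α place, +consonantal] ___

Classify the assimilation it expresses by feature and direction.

The shared variable α links the value of the place features (abbreviated [place]) on the target to the same value on the neighbouring segment, so place is the feature that assimilates.
The conditioning segment sits to the left of the focus bar, meaning the trigger precedes the segment that changes — progressive assimilation.

progressive place assimilation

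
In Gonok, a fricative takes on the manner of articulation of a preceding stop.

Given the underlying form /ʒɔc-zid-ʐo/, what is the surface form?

[ʒɔcdidɖo]

/z/ is a voiced alveolar fricative. The preceding trigger /c/ is a stop, so /z/ must become a stop as well.
The voiced alveolar stop is [d], so /z/ → [d].
The same rule applies at the second boundary: /ʐ/ → [ɖ] next to /d/.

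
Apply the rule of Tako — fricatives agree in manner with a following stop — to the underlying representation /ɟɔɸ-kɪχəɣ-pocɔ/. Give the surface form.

[ɟɔpkɪχəgpocɔ]

/ɸ/ is a voiceless bilabial fricative. The following trigger /k/ is a stop, so /ɸ/ must become a stop as well.
Changing only its manner to stop gives [p] — the voiceless bilabial stop.
At the second juncture, /ɣ/ likewise becomes [g] adjacent to /p/.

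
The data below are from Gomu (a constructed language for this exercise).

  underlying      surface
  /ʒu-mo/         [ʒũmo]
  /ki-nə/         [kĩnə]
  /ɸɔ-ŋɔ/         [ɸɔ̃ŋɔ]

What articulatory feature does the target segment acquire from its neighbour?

nasality

The vowel /u/ surfaces as nasalised [ũ] next to the following nasal /m/ — it has acquired the [+nasal] feature of its neighbour.
The other forms show the same pattern: /i/ → [ĩ] before /n/; /ɔ/ → [ɔ̃] before /ŋ/ — each time a vowel is nasalised next to a following nasal.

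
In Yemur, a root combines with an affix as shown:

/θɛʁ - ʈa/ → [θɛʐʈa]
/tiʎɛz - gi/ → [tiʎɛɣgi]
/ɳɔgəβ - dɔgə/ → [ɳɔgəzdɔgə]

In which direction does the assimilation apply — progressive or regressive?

regressive

Underlying /ʁ/ is realised as [ʐ] next to /ʈ/; /ʈ/ itself does not change.
The change uvular → retroflex matches the place of the following /ʈ/, identifying this as place assimilation.
The other alternating forms pattern the same way: /z/ → [ɣ] before /g/ (alveolar → velar, matching velar); /β/ → [z] before /d/ (bilabial → alveolar, matching alveolar) — only place changes, and always toward the following segment.
Since the segment that changes precedes the conditioning segment, the assimilation is regressive.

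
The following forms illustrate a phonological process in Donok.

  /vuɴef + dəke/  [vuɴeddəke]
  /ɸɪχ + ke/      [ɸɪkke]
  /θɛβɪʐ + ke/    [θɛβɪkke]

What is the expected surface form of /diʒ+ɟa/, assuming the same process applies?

The data show regressive total assimilation (/f/ → [d] before /d/; /χ/ → [k] before /k/; /ʐ/ → [k] before /k/): in every case the target segment becomes identical to its following neighbour, copying more than a single feature.
/ʒ/ is the segment targeted by the rule; it sits immediately before /ɟ/, so it assimilates completely and surfaces as [ɟ].

[diɟɟa]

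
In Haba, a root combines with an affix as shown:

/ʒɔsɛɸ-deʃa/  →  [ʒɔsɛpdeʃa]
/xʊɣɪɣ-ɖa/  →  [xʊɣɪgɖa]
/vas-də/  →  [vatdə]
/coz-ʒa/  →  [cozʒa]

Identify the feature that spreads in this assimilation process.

Comparing underlying and surface forms, /ɸ/ → [p] is the alternation; the neighbouring /d/ is constant.
/ɸ/ is a fricative while /d/ is a stop; the output [p] is a stop, matching the trigger — so the feature that spreads is manner.
Checking the remaining alternations: /ɣ/ → [g] before /ɖ/ (fricative → stop, matching a stop); /s/ → [t] before /d/ (fricative → stop, matching a stop) — only manner changes, and always toward the following segment.
Nothing changes in [cozʒa]: there the adjacent consonants already agree in manner (/z/ and /ʒ/ are both fricatives), so this form is consistent with the same rule.

manner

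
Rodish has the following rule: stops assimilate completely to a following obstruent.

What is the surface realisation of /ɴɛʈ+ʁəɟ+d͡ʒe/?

[ɴɛʁʁəd͡ʒd͡ʒe]

/ʈ/ is the segment targeted by the rule; it sits immediately before /ʁ/, so it assimilates completely and surfaces as [ʁ].
The same rule applies at the second boundary: /ɟ/ → [d͡ʒ] next to /d͡ʒ/.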